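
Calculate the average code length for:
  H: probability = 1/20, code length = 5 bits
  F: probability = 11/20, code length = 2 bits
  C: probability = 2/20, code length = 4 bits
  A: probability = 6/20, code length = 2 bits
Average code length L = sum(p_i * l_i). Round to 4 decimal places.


Weighted contributions p_i * l_i:
  H: (1/20) * 5 = 5/20
  F: (11/20) * 2 = 22/20
  C: (2/20) * 4 = 8/20
  A: (6/20) * 2 = 12/20
Sum = (5 + 22 + 8 + 12)/20 = 47/20

L = 47/20 = 2.3500 bits/symbol


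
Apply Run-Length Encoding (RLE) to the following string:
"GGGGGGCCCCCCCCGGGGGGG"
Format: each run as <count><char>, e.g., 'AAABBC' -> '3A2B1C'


Scanning runs left to right:
  i=0: run of 'G' x 6 -> '6G'
  i=6: run of 'C' x 8 -> '8C'
  i=14: run of 'G' x 7 -> '7G'

RLE = 6G8C7G


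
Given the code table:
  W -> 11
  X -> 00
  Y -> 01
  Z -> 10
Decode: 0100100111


Decoding:
01 -> Y
00 -> X
10 -> Z
01 -> Y
11 -> W


Result: YXZYW


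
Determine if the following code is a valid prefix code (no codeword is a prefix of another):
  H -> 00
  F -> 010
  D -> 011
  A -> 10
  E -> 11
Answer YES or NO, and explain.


Checking each pair (does one codeword prefix another?):
  H='00' vs F='010': no prefix
  H='00' vs D='011': no prefix
  H='00' vs A='10': no prefix
  H='00' vs E='11': no prefix
  F='010' vs H='00': no prefix
  F='010' vs D='011': no prefix
  F='010' vs A='10': no prefix
  F='010' vs E='11': no prefix
  D='011' vs H='00': no prefix
  D='011' vs F='010': no prefix
  D='011' vs A='10': no prefix
  D='011' vs E='11': no prefix
  A='10' vs H='00': no prefix
  A='10' vs F='010': no prefix
  A='10' vs D='011': no prefix
  A='10' vs E='11': no prefix
  E='11' vs H='00': no prefix
  E='11' vs F='010': no prefix
  E='11' vs D='011': no prefix
  E='11' vs A='10': no prefix
No violation found over all pairs.

YES -- this is a valid prefix code. No codeword is a prefix of any other codeword.


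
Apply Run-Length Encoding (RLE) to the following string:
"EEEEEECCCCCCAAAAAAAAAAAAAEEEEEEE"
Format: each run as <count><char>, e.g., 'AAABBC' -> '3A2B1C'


Scanning runs left to right:
  i=0: run of 'E' x 6 -> '6E'
  i=6: run of 'C' x 6 -> '6C'
  i=12: run of 'A' x 13 -> '13A'
  i=25: run of 'E' x 7 -> '7E'

RLE = 6E6C13A7E


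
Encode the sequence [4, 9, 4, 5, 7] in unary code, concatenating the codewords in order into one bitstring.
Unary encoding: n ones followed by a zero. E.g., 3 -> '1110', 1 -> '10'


Encode each number as n ones followed by a terminating 0:
  4 -> 11110 (5 bits)
  9 -> 1111111110 (10 bits)
  4 -> 11110 (5 bits)
  5 -> 111110 (6 bits)
  7 -> 11111110 (8 bits)
Total length = 5 + 10 + 5 + 6 + 8 = 34 bits.

Unary([4, 9, 4, 5, 7]) = 1111011111111101111011111011111110 (34 bits)


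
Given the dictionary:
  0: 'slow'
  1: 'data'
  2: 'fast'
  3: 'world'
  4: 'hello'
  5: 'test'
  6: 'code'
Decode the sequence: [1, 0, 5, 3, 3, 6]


Look up each index in the dictionary:
  1 -> 'data'
  0 -> 'slow'
  5 -> 'test'
  3 -> 'world'
  3 -> 'world'
  6 -> 'code'

Decoded: "data slow test world world code"


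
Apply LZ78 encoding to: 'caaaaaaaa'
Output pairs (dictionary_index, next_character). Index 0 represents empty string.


LZ78 encoding steps:
Dictionary: {0: ''}
Step 1: w='' (idx 0), next='c' -> output (0, 'c'), add 'c' as idx 1
Step 2: w='' (idx 0), next='a' -> output (0, 'a'), add 'a' as idx 2
Step 3: w='a' (idx 2), next='a' -> output (2, 'a'), add 'aa' as idx 3
Step 4: w='aa' (idx 3), next='a' -> output (3, 'a'), add 'aaa' as idx 4
Step 5: w='aa' (idx 3), end of input -> output (3, '')


Encoded: [(0, 'c'), (0, 'a'), (2, 'a'), (3, 'a'), (3, '')]


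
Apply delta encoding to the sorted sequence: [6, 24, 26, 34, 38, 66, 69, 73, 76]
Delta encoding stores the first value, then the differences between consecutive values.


First value: 6
Deltas:
  24 - 6 = 18
  26 - 24 = 2
  34 - 26 = 8
  38 - 34 = 4
  66 - 38 = 28
  69 - 66 = 3
  73 - 69 = 4
  76 - 73 = 3


Delta encoded: [6, 18, 2, 8, 4, 28, 3, 4, 3]


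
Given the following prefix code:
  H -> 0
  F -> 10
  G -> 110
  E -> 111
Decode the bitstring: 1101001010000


Decoding step by step:
Bits 110 -> G
Bits 10 -> F
Bits 0 -> H
Bits 10 -> F
Bits 10 -> F
Bits 0 -> H
Bits 0 -> H
Bits 0 -> H


Decoded message: GFHFFHHH


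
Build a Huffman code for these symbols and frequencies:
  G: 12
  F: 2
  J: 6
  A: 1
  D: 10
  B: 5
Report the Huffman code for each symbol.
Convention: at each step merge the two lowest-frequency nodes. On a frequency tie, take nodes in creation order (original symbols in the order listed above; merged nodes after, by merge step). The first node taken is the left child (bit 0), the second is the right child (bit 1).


Huffman tree construction:
Step 1: Merge A(1) + F(2) = 3
Step 2: Merge (A+F)(3) + B(5) = 8
Step 3: Merge J(6) + ((A+F)+B)(8) = 14
Step 4: Merge D(10) + G(12) = 22
Step 5: Merge (J+((A+F)+B))(14) + (D+G)(22) = 36
Read each symbol's code off the tree from the root (left child = 0, right child = 1).

Codes:
  G: 11 (length 2)
  F: 0101 (length 4)
  J: 00 (length 2)
  A: 0100 (length 4)
  D: 10 (length 2)
  B: 011 (length 3)
Average code length: 83/36 = 2.3056 bits/symbol


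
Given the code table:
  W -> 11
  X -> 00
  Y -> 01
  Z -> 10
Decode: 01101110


Decoding:
01 -> Y
10 -> Z
11 -> W
10 -> Z


Result: YZWZ


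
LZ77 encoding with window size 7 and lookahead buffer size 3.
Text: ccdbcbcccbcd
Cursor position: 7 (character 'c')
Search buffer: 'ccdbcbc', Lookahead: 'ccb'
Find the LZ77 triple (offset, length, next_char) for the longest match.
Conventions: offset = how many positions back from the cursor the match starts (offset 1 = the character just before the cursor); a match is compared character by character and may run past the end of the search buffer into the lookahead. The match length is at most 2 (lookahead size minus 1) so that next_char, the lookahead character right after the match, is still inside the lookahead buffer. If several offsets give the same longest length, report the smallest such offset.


Try each offset into the search buffer:
  offset=1 (pos 6, char 'c'): match length 2
  offset=2 (pos 5, char 'b'): match length 0
  offset=3 (pos 4, char 'c'): match length 1
  offset=4 (pos 3, char 'b'): match length 0
  offset=5 (pos 2, char 'd'): match length 0
  offset=6 (pos 1, char 'c'): match length 1
  offset=7 (pos 0, char 'c'): match length 2
Longest match has length 2, found at offsets 1, 7; take the smallest, offset 1.
next_char = character at position 7 + 2 = 9 -> 'b'

Best match: offset=1, length=2 (matching 'cc' starting at position 6)
LZ77 triple: (1, 2, 'b')


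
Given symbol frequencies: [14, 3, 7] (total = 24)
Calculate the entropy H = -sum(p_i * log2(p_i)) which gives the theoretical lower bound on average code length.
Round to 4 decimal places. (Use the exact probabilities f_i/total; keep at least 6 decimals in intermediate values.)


Per-symbol terms -p_i * log2(p_i) with p_i = f_i/24:
  p = 14/24 = 0.583333: log2(p) = -0.777608, -p*log2(p) = 0.453604
  p = 3/24 = 0.125000: log2(p) = -3.000000, -p*log2(p) = 0.375000
  p = 7/24 = 0.291667: log2(p) = -1.777608, -p*log2(p) = 0.518469
H = 0.453604 + 0.375000 + 0.518469 = 1.347073

H = 1.3471 bits/symbol


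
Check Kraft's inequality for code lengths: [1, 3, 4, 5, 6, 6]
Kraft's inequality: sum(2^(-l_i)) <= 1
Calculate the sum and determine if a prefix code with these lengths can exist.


Sum = 2^(-1) + 2^(-3) + 2^(-4) + 2^(-5) + 2^(-6) + 2^(-6)
    = 0.5 + 0.125 + 0.0625 + 0.03125 + 0.015625 + 0.015625
    = 48/64 = 0.75
Since 0.75 <= 1, Kraft's inequality IS satisfied.
A prefix code with these lengths CAN exist.

Kraft sum = 0.75. Satisfied.


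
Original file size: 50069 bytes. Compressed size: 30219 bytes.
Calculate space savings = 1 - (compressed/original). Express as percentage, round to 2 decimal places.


ratio = compressed/original = 30219/50069 = 0.603547
savings = 1 - ratio = 1 - 0.603547 = 0.396453
as a percentage: 0.396453 * 100 = 39.65%

Space savings = 1 - 30219/50069 = 39.65%


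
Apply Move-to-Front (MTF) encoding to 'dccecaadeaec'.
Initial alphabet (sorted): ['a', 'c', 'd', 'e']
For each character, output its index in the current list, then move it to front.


MTF encoding:
'd': index 2 in ['a', 'c', 'd', 'e'] -> ['d', 'a', 'c', 'e']
'c': index 2 in ['d', 'a', 'c', 'e'] -> ['c', 'd', 'a', 'e']
'c': index 0 in ['c', 'd', 'a', 'e'] -> ['c', 'd', 'a', 'e']
'e': index 3 in ['c', 'd', 'a', 'e'] -> ['e', 'c', 'd', 'a']
'c': index 1 in ['e', 'c', 'd', 'a'] -> ['c', 'e', 'd', 'a']
'a': index 3 in ['c', 'e', 'd', 'a'] -> ['a', 'c', 'e', 'd']
'a': index 0 in ['a', 'c', 'e', 'd'] -> ['a', 'c', 'e', 'd']
'd': index 3 in ['a', 'c', 'e', 'd'] -> ['d', 'a', 'c', 'e']
'e': index 3 in ['d', 'a', 'c', 'e'] -> ['e', 'd', 'a', 'c']
'a': index 2 in ['e', 'd', 'a', 'c'] -> ['a', 'e', 'd', 'c']
'e': index 1 in ['a', 'e', 'd', 'c'] -> ['e', 'a', 'd', 'c']
'c': index 3 in ['e', 'a', 'd', 'c'] -> ['c', 'e', 'a', 'd']


Output: [2, 2, 0, 3, 1, 3, 0, 3, 3, 2, 1, 3]


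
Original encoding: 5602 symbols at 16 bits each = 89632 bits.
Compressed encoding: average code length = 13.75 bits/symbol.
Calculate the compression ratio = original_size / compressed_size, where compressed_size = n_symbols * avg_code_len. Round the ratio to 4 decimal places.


original_size = n_symbols * orig_bits = 5602 * 16 = 89632 bits
compressed_size = n_symbols * avg_code_len = 5602 * 13.75 = 77027.5 bits
ratio = original_size / compressed_size = 89632 / 77027.5 = 1.1636

Compression ratio = 1.1636


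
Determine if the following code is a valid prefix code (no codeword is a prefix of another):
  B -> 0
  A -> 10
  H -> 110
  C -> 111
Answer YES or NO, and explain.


Checking each pair (does one codeword prefix another?):
  B='0' vs A='10': no prefix
  B='0' vs H='110': no prefix
  B='0' vs C='111': no prefix
  A='10' vs B='0': no prefix
  A='10' vs H='110': no prefix
  A='10' vs C='111': no prefix
  H='110' vs B='0': no prefix
  H='110' vs A='10': no prefix
  H='110' vs C='111': no prefix
  C='111' vs B='0': no prefix
  C='111' vs A='10': no prefix
  C='111' vs H='110': no prefix
No violation found over all pairs.

YES -- this is a valid prefix code. No codeword is a prefix of any other codeword.


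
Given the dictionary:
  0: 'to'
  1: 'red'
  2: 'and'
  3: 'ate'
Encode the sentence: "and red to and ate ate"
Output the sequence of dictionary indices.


Look up each word in the dictionary:
  'and' -> 2
  'red' -> 1
  'to' -> 0
  'and' -> 2
  'ate' -> 3
  'ate' -> 3

Encoded: [2, 1, 0, 2, 3, 3]


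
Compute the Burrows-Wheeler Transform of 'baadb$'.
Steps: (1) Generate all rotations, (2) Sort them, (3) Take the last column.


Rotations (sorted):
  0: $baadb -> last char: b
  1: aadb$b -> last char: b
  2: adb$ba -> last char: a
  3: b$baad -> last char: d
  4: baadb$ -> last char: $
  5: db$baa -> last char: a


BWT = bbad$a


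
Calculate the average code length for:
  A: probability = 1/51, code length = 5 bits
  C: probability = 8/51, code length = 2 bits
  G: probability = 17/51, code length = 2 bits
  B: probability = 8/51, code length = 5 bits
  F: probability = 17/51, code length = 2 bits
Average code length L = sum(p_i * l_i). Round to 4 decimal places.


Weighted contributions p_i * l_i:
  A: (1/51) * 5 = 5/51
  C: (8/51) * 2 = 16/51
  G: (17/51) * 2 = 34/51
  B: (8/51) * 5 = 40/51
  F: (17/51) * 2 = 34/51
Sum = (5 + 16 + 34 + 40 + 34)/51 = 129/51

L = 129/51 = 2.5294 bits/symbol


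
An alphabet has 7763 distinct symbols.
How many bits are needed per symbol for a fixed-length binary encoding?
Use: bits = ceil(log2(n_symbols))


log2(7763) = 12.9224
Bracket: 2^12 = 4096 < 7763 <= 2^13 = 8192
So ceil(log2(7763)) = 13

bits = ceil(log2(7763)) = ceil(12.9224) = 13 bits


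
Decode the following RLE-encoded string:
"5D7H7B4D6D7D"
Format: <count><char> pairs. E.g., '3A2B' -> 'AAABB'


Expanding each <count><char> pair:
  5D -> 'DDDDD'
  7H -> 'HHHHHHH'
  7B -> 'BBBBBBB'
  4D -> 'DDDD'
  6D -> 'DDDDDD'
  7D -> 'DDDDDDD'

Decoded = DDDDDHHHHHHHBBBBBBBDDDDDDDDDDDDDDDDD


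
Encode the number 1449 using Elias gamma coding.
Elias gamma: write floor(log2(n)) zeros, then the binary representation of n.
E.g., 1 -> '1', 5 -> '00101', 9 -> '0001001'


num_bits = floor(log2(1449)) + 1 = 11
leading_zeros = num_bits - 1 = 10
binary(1449) = 10110101001

Elias gamma(1449) = '0000000000' + '10110101001' = 000000000010110101001 (21 bits)


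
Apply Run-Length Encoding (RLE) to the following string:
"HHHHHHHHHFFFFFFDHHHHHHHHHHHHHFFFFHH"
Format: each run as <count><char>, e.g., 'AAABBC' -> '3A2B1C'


Scanning runs left to right:
  i=0: run of 'H' x 9 -> '9H'
  i=9: run of 'F' x 6 -> '6F'
  i=15: run of 'D' x 1 -> '1D'
  i=16: run of 'H' x 13 -> '13H'
  i=29: run of 'F' x 4 -> '4F'
  i=33: run of 'H' x 2 -> '2H'

RLE = 9H6F1D13H4F2H


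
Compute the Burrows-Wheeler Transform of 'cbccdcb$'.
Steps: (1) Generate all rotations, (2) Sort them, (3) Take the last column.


Rotations (sorted):
  0: $cbccdcb -> last char: b
  1: b$cbccdc -> last char: c
  2: bccdcb$c -> last char: c
  3: cb$cbccd -> last char: d
  4: cbccdcb$ -> last char: $
  5: ccdcb$cb -> last char: b
  6: cdcb$cbc -> last char: c
  7: dcb$cbcc -> last char: c


BWT = bccd$bcc


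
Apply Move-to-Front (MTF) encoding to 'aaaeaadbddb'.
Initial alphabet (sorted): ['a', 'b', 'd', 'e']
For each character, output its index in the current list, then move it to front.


MTF encoding:
'a': index 0 in ['a', 'b', 'd', 'e'] -> ['a', 'b', 'd', 'e']
'a': index 0 in ['a', 'b', 'd', 'e'] -> ['a', 'b', 'd', 'e']
'a': index 0 in ['a', 'b', 'd', 'e'] -> ['a', 'b', 'd', 'e']
'e': index 3 in ['a', 'b', 'd', 'e'] -> ['e', 'a', 'b', 'd']
'a': index 1 in ['e', 'a', 'b', 'd'] -> ['a', 'e', 'b', 'd']
'a': index 0 in ['a', 'e', 'b', 'd'] -> ['a', 'e', 'b', 'd']
'd': index 3 in ['a', 'e', 'b', 'd'] -> ['d', 'a', 'e', 'b']
'b': index 3 in ['d', 'a', 'e', 'b'] -> ['b', 'd', 'a', 'e']
'd': index 1 in ['b', 'd', 'a', 'e'] -> ['d', 'b', 'a', 'e']
'd': index 0 in ['d', 'b', 'a', 'e'] -> ['d', 'b', 'a', 'e']
'b': index 1 in ['d', 'b', 'a', 'e'] -> ['b', 'd', 'a', 'e']


Output: [0, 0, 0, 3, 1, 0, 3, 3, 1, 0, 1]


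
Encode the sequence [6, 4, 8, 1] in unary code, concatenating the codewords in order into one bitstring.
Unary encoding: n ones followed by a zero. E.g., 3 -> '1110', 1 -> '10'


Encode each number as n ones followed by a terminating 0:
  6 -> 1111110 (7 bits)
  4 -> 11110 (5 bits)
  8 -> 111111110 (9 bits)
  1 -> 10 (2 bits)
Total length = 7 + 5 + 9 + 2 = 23 bits.

Unary([6, 4, 8, 1]) = 11111101111011111111010 (23 bits)


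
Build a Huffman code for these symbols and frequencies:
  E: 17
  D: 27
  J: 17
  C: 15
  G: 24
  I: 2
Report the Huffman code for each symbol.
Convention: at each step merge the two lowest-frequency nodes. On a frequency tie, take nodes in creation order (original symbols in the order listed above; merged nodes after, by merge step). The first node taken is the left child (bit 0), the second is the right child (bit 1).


Huffman tree construction:
Step 1: Merge I(2) + C(15) = 17
Step 2: Merge E(17) + J(17) = 34
Step 3: Merge (I+C)(17) + G(24) = 41
Step 4: Merge D(27) + (E+J)(34) = 61
Step 5: Merge ((I+C)+G)(41) + (D+(E+J))(61) = 102
Read each symbol's code off the tree from the root (left child = 0, right child = 1).

Codes:
  E: 110 (length 3)
  D: 10 (length 2)
  J: 111 (length 3)
  C: 001 (length 3)
  G: 01 (length 2)
  I: 000 (length 3)
Average code length: 255/102 = 2.5000 bits/symbol


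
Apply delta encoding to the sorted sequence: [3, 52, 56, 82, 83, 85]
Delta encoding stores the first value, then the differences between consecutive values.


First value: 3
Deltas:
  52 - 3 = 49
  56 - 52 = 4
  82 - 56 = 26
  83 - 82 = 1
  85 - 83 = 2


Delta encoded: [3, 49, 4, 26, 1, 2]


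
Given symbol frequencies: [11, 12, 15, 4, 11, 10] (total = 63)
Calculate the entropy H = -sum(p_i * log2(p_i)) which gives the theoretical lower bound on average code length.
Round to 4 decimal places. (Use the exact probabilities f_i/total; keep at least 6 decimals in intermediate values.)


Per-symbol terms -p_i * log2(p_i) with p_i = f_i/63:
  p = 11/63 = 0.174603: log2(p) = -2.517848, -p*log2(p) = 0.439624
  p = 12/63 = 0.190476: log2(p) = -2.392317, -p*log2(p) = 0.455680
  p = 15/63 = 0.238095: log2(p) = -2.070389, -p*log2(p) = 0.492950
  p = 4/63 = 0.063492: log2(p) = -3.977280, -p*log2(p) = 0.252526
  p = 11/63 = 0.174603: log2(p) = -2.517848, -p*log2(p) = 0.439624
  p = 10/63 = 0.158730: log2(p) = -2.655352, -p*log2(p) = 0.421484
H = 0.439624 + 0.455680 + 0.492950 + 0.252526 + 0.439624 + 0.421484 = 2.501888

H = 2.5019 bits/symbol


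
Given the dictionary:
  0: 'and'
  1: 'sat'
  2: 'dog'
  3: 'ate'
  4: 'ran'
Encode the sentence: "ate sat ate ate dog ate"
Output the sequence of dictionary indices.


Look up each word in the dictionary:
  'ate' -> 3
  'sat' -> 1
  'ate' -> 3
  'ate' -> 3
  'dog' -> 2
  'ate' -> 3

Encoded: [3, 1, 3, 3, 2, 3]


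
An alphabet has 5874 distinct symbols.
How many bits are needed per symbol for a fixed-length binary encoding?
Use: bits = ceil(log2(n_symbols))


log2(5874) = 12.5201
Bracket: 2^12 = 4096 < 5874 <= 2^13 = 8192
So ceil(log2(5874)) = 13

bits = ceil(log2(5874)) = ceil(12.5201) = 13 bits


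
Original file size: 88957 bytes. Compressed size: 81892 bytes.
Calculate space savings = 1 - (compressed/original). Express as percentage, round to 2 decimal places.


ratio = compressed/original = 81892/88957 = 0.92058
savings = 1 - ratio = 1 - 0.92058 = 0.07942
as a percentage: 0.07942 * 100 = 7.94%

Space savings = 1 - 81892/88957 = 7.94%


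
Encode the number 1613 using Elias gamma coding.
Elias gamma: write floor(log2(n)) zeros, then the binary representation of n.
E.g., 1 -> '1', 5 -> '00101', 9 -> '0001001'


num_bits = floor(log2(1613)) + 1 = 11
leading_zeros = num_bits - 1 = 10
binary(1613) = 11001001101

Elias gamma(1613) = '0000000000' + '11001001101' = 000000000011001001101 (21 bits)


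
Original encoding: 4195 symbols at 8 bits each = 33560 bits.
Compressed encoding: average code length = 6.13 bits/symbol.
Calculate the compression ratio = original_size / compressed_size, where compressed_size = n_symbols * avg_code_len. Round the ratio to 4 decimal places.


original_size = n_symbols * orig_bits = 4195 * 8 = 33560 bits
compressed_size = n_symbols * avg_code_len = 4195 * 6.13 = 25715.35 bits
ratio = original_size / compressed_size = 33560 / 25715.35 = 1.3051

Compression ratio = 1.3051


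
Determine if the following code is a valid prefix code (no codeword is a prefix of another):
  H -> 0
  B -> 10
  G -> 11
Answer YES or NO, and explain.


Checking each pair (does one codeword prefix another?):
  H='0' vs B='10': no prefix
  H='0' vs G='11': no prefix
  B='10' vs H='0': no prefix
  B='10' vs G='11': no prefix
  G='11' vs H='0': no prefix
  G='11' vs B='10': no prefix
No violation found over all pairs.

YES -- this is a valid prefix code. No codeword is a prefix of any other codeword.


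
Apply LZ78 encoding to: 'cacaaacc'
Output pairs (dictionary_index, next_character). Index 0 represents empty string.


LZ78 encoding steps:
Dictionary: {0: ''}
Step 1: w='' (idx 0), next='c' -> output (0, 'c'), add 'c' as idx 1
Step 2: w='' (idx 0), next='a' -> output (0, 'a'), add 'a' as idx 2
Step 3: w='c' (idx 1), next='a' -> output (1, 'a'), add 'ca' as idx 3
Step 4: w='a' (idx 2), next='a' -> output (2, 'a'), add 'aa' as idx 4
Step 5: w='c' (idx 1), next='c' -> output (1, 'c'), add 'cc' as idx 5


Encoded: [(0, 'c'), (0, 'a'), (1, 'a'), (2, 'a'), (1, 'c')]


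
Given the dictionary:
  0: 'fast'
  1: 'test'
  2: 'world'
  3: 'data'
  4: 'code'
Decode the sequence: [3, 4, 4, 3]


Look up each index in the dictionary:
  3 -> 'data'
  4 -> 'code'
  4 -> 'code'
  3 -> 'data'

Decoded: "data code code data"


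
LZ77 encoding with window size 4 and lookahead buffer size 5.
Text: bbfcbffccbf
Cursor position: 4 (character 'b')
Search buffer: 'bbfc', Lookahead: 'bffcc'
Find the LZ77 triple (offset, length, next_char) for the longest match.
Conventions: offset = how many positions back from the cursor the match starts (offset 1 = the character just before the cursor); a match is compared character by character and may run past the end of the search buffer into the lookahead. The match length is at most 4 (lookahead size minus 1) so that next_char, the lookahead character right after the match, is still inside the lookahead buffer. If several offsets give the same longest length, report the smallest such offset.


Try each offset into the search buffer:
  offset=1 (pos 3, char 'c'): match length 0
  offset=2 (pos 2, char 'f'): match length 0
  offset=3 (pos 1, char 'b'): match length 2
  offset=4 (pos 0, char 'b'): match length 1
Longest match has length 2 at offset 3.
next_char = character at position 4 + 2 = 6 -> 'f'

Best match: offset=3, length=2 (matching 'bf' starting at position 1)
LZ77 triple: (3, 2, 'f')


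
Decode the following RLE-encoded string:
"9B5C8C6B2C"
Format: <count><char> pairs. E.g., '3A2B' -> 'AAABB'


Expanding each <count><char> pair:
  9B -> 'BBBBBBBBB'
  5C -> 'CCCCC'
  8C -> 'CCCCCCCC'
  6B -> 'BBBBBB'
  2C -> 'CC'

Decoded = BBBBBBBBBCCCCCCCCCCCCCBBBBBBCC


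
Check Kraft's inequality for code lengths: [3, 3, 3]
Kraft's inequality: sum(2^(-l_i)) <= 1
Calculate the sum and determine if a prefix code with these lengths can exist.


Sum = 2^(-3) + 2^(-3) + 2^(-3)
    = 0.125 + 0.125 + 0.125
    = 3/8 = 0.375
Since 0.375 <= 1, Kraft's inequality IS satisfied.
A prefix code with these lengths CAN exist.

Kraft sum = 0.375. Satisfied.


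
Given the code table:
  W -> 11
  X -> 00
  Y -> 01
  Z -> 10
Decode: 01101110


Decoding:
01 -> Y
10 -> Z
11 -> W
10 -> Z


Result: YZWZ


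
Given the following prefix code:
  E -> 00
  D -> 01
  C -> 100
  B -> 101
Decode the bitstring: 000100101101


Decoding step by step:
Bits 00 -> E
Bits 01 -> D
Bits 00 -> E
Bits 101 -> B
Bits 101 -> B


Decoded message: EDEBB


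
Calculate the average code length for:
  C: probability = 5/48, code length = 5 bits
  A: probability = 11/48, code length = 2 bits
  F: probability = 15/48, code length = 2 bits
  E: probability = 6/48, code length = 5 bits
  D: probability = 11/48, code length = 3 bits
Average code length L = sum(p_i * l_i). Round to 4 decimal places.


Weighted contributions p_i * l_i:
  C: (5/48) * 5 = 25/48
  A: (11/48) * 2 = 22/48
  F: (15/48) * 2 = 30/48
  E: (6/48) * 5 = 30/48
  D: (11/48) * 3 = 33/48
Sum = (25 + 22 + 30 + 30 + 33)/48 = 140/48

L = 140/48 = 2.9167 bits/symbol


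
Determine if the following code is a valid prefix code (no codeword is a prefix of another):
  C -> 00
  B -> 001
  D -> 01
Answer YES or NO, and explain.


Checking each pair (does one codeword prefix another?):
  C='00' vs B='001': prefix -- VIOLATION

NO -- this is NOT a valid prefix code. C (00) is a prefix of B (001).


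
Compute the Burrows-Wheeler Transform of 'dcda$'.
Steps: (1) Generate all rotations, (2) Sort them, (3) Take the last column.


Rotations (sorted):
  0: $dcda -> last char: a
  1: a$dcd -> last char: d
  2: cda$d -> last char: d
  3: da$dc -> last char: c
  4: dcda$ -> last char: $


BWT = addc$


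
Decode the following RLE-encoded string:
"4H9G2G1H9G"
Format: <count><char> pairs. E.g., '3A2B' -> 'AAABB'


Expanding each <count><char> pair:
  4H -> 'HHHH'
  9G -> 'GGGGGGGGG'
  2G -> 'GG'
  1H -> 'H'
  9G -> 'GGGGGGGGG'

Decoded = HHHHGGGGGGGGGGGHGGGGGGGGG


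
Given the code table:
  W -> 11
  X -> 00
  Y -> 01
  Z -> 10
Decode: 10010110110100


Decoding:
10 -> Z
01 -> Y
01 -> Y
10 -> Z
11 -> W
01 -> Y
00 -> X


Result: ZYYZWYX


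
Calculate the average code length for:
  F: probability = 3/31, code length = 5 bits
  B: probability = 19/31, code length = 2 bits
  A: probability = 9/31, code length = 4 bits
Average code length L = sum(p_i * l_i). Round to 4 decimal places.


Weighted contributions p_i * l_i:
  F: (3/31) * 5 = 15/31
  B: (19/31) * 2 = 38/31
  A: (9/31) * 4 = 36/31
Sum = (15 + 38 + 36)/31 = 89/31

L = 89/31 = 2.8710 bits/symbol


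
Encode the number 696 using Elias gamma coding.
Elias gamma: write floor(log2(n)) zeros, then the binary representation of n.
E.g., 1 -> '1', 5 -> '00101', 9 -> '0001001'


num_bits = floor(log2(696)) + 1 = 10
leading_zeros = num_bits - 1 = 9
binary(696) = 1010111000

Elias gamma(696) = '000000000' + '1010111000' = 0000000001010111000 (19 bits)


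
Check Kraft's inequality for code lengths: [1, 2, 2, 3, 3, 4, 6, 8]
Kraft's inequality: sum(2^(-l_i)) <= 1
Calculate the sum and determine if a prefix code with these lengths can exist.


Sum = 2^(-1) + 2^(-2) + 2^(-2) + 2^(-3) + 2^(-3) + 2^(-4) + 2^(-6) + 2^(-8)
    = 0.5 + 0.25 + 0.25 + 0.125 + 0.125 + 0.0625 + 0.015625 + 0.00390625
    = 341/256 = 1.33203125
Since 1.33203125 > 1, Kraft's inequality is NOT satisfied.
A prefix code with these lengths CANNOT exist.

Kraft sum = 1.33203125. Not satisfied.


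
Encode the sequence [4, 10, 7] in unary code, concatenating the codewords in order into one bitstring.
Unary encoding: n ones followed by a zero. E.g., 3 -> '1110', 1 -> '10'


Encode each number as n ones followed by a terminating 0:
  4 -> 11110 (5 bits)
  10 -> 11111111110 (11 bits)
  7 -> 11111110 (8 bits)
Total length = 5 + 11 + 8 = 24 bits.

Unary([4, 10, 7]) = 111101111111111011111110 (24 bits)


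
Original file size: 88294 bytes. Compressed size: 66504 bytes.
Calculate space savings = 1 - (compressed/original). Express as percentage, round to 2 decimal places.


ratio = compressed/original = 66504/88294 = 0.753211
savings = 1 - ratio = 1 - 0.753211 = 0.246789
as a percentage: 0.246789 * 100 = 24.68%

Space savings = 1 - 66504/88294 = 24.68%


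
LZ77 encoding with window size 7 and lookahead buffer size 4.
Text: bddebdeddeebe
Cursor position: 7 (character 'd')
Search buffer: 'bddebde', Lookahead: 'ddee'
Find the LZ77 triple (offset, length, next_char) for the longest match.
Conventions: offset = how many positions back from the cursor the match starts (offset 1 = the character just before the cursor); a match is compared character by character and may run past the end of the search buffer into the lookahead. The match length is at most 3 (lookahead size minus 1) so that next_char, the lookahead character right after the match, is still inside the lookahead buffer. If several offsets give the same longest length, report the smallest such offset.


Try each offset into the search buffer:
  offset=1 (pos 6, char 'e'): match length 0
  offset=2 (pos 5, char 'd'): match length 1
  offset=3 (pos 4, char 'b'): match length 0
  offset=4 (pos 3, char 'e'): match length 0
  offset=5 (pos 2, char 'd'): match length 1
  offset=6 (pos 1, char 'd'): match length 3
  offset=7 (pos 0, char 'b'): match length 0
Longest match has length 3 at offset 6.
next_char = character at position 7 + 3 = 10 -> 'e'

Best match: offset=6, length=3 (matching 'dde' starting at position 1)
LZ77 triple: (6, 3, 'e')


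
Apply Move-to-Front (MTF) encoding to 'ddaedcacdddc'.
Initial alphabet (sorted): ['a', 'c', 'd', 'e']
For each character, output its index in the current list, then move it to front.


MTF encoding:
'd': index 2 in ['a', 'c', 'd', 'e'] -> ['d', 'a', 'c', 'e']
'd': index 0 in ['d', 'a', 'c', 'e'] -> ['d', 'a', 'c', 'e']
'a': index 1 in ['d', 'a', 'c', 'e'] -> ['a', 'd', 'c', 'e']
'e': index 3 in ['a', 'd', 'c', 'e'] -> ['e', 'a', 'd', 'c']
'd': index 2 in ['e', 'a', 'd', 'c'] -> ['d', 'e', 'a', 'c']
'c': index 3 in ['d', 'e', 'a', 'c'] -> ['c', 'd', 'e', 'a']
'a': index 3 in ['c', 'd', 'e', 'a'] -> ['a', 'c', 'd', 'e']
'c': index 1 in ['a', 'c', 'd', 'e'] -> ['c', 'a', 'd', 'e']
'd': index 2 in ['c', 'a', 'd', 'e'] -> ['d', 'c', 'a', 'e']
'd': index 0 in ['d', 'c', 'a', 'e'] -> ['d', 'c', 'a', 'e']
'd': index 0 in ['d', 'c', 'a', 'e'] -> ['d', 'c', 'a', 'e']
'c': index 1 in ['d', 'c', 'a', 'e'] -> ['c', 'd', 'a', 'e']


Output: [2, 0, 1, 3, 2, 3, 3, 1, 2, 0, 0, 1]


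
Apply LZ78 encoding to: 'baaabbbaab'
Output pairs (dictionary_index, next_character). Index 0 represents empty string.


LZ78 encoding steps:
Dictionary: {0: ''}
Step 1: w='' (idx 0), next='b' -> output (0, 'b'), add 'b' as idx 1
Step 2: w='' (idx 0), next='a' -> output (0, 'a'), add 'a' as idx 2
Step 3: w='a' (idx 2), next='a' -> output (2, 'a'), add 'aa' as idx 3
Step 4: w='b' (idx 1), next='b' -> output (1, 'b'), add 'bb' as idx 4
Step 5: w='b' (idx 1), next='a' -> output (1, 'a'), add 'ba' as idx 5
Step 6: w='a' (idx 2), next='b' -> output (2, 'b'), add 'ab' as idx 6


Encoded: [(0, 'b'), (0, 'a'), (2, 'a'), (1, 'b'), (1, 'a'), (2, 'b')]


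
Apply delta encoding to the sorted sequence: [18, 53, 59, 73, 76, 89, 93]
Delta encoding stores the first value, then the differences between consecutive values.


First value: 18
Deltas:
  53 - 18 = 35
  59 - 53 = 6
  73 - 59 = 14
  76 - 73 = 3
  89 - 76 = 13
  93 - 89 = 4


Delta encoded: [18, 35, 6, 14, 3, 13, 4]


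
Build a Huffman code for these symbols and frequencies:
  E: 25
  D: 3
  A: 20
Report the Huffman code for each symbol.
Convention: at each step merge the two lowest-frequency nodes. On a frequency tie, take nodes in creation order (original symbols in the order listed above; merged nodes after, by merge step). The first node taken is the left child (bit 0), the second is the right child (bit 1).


Huffman tree construction:
Step 1: Merge D(3) + A(20) = 23
Step 2: Merge (D+A)(23) + E(25) = 48
Read each symbol's code off the tree from the root (left child = 0, right child = 1).

Codes:
  E: 1 (length 1)
  D: 00 (length 2)
  A: 01 (length 2)
Average code length: 71/48 = 1.4792 bits/symbol


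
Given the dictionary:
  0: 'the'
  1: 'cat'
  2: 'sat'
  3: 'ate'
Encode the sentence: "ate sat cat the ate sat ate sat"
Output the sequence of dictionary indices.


Look up each word in the dictionary:
  'ate' -> 3
  'sat' -> 2
  'cat' -> 1
  'the' -> 0
  'ate' -> 3
  'sat' -> 2
  'ate' -> 3
  'sat' -> 2

Encoded: [3, 2, 1, 0, 3, 2, 3, 2]


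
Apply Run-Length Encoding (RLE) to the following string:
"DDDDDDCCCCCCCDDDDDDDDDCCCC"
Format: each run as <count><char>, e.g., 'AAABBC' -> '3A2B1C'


Scanning runs left to right:
  i=0: run of 'D' x 6 -> '6D'
  i=6: run of 'C' x 7 -> '7C'
  i=13: run of 'D' x 9 -> '9D'
  i=22: run of 'C' x 4 -> '4C'

RLE = 6D7C9D4C


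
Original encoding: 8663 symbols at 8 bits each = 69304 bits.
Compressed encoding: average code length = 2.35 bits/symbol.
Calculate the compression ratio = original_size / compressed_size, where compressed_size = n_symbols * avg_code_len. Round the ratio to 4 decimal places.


original_size = n_symbols * orig_bits = 8663 * 8 = 69304 bits
compressed_size = n_symbols * avg_code_len = 8663 * 2.35 = 20358.05 bits
ratio = original_size / compressed_size = 69304 / 20358.05 = 3.4043

Compression ratio = 3.4043


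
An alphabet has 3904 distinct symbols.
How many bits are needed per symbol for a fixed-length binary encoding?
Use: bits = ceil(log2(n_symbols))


log2(3904) = 11.9307
Bracket: 2^11 = 2048 < 3904 <= 2^12 = 4096
So ceil(log2(3904)) = 12

bits = ceil(log2(3904)) = ceil(11.9307) = 12 bits


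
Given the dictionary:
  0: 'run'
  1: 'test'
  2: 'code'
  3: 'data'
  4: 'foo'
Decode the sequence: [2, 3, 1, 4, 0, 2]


Look up each index in the dictionary:
  2 -> 'code'
  3 -> 'data'
  1 -> 'test'
  4 -> 'foo'
  0 -> 'run'
  2 -> 'code'

Decoded: "code data test foo run code"


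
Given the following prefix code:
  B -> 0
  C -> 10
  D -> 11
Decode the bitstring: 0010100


Decoding step by step:
Bits 0 -> B
Bits 0 -> B
Bits 10 -> C
Bits 10 -> C
Bits 0 -> B


Decoded message: BBCCB


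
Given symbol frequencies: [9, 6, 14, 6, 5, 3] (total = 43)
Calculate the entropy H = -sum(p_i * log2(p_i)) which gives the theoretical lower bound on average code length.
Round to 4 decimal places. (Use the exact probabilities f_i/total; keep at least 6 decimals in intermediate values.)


Per-symbol terms -p_i * log2(p_i) with p_i = f_i/43:
  p = 9/43 = 0.209302: log2(p) = -2.256340, -p*log2(p) = 0.472257
  p = 6/43 = 0.139535: log2(p) = -2.841302, -p*log2(p) = 0.396461
  p = 14/43 = 0.325581: log2(p) = -1.618910, -p*log2(p) = 0.527087
  p = 6/43 = 0.139535: log2(p) = -2.841302, -p*log2(p) = 0.396461
  p = 5/43 = 0.116279: log2(p) = -3.104337, -p*log2(p) = 0.360969
  p = 3/43 = 0.069767: log2(p) = -3.841302, -p*log2(p) = 0.267998
H = 0.472257 + 0.396461 + 0.527087 + 0.396461 + 0.360969 + 0.267998 = 2.421233

H = 2.4212 bits/symbol


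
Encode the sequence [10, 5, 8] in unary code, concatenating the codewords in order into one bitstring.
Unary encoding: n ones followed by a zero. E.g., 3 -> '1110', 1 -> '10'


Encode each number as n ones followed by a terminating 0:
  10 -> 11111111110 (11 bits)
  5 -> 111110 (6 bits)
  8 -> 111111110 (9 bits)
Total length = 11 + 6 + 9 = 26 bits.

Unary([10, 5, 8]) = 11111111110111110111111110 (26 bits)


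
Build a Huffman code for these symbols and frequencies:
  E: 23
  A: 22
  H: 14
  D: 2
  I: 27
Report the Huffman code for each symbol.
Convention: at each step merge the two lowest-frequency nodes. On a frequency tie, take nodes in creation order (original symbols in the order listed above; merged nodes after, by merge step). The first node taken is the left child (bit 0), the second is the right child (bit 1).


Huffman tree construction:
Step 1: Merge D(2) + H(14) = 16
Step 2: Merge (D+H)(16) + A(22) = 38
Step 3: Merge E(23) + I(27) = 50
Step 4: Merge ((D+H)+A)(38) + (E+I)(50) = 88
Read each symbol's code off the tree from the root (left child = 0, right child = 1).

Codes:
  E: 10 (length 2)
  A: 01 (length 2)
  H: 001 (length 3)
  D: 000 (length 3)
  I: 11 (length 2)
Average code length: 192/88 = 2.1818 bits/symbol


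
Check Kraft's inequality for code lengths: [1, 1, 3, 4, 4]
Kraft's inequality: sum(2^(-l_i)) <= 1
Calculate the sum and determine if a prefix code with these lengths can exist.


Sum = 2^(-1) + 2^(-1) + 2^(-3) + 2^(-4) + 2^(-4)
    = 0.5 + 0.5 + 0.125 + 0.0625 + 0.0625
    = 20/16 = 1.25
Since 1.25 > 1, Kraft's inequality is NOT satisfied.
A prefix code with these lengths CANNOT exist.

Kraft sum = 1.25. Not satisfied.


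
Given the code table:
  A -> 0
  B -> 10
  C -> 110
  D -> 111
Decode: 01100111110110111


Decoding:
0 -> A
110 -> C
0 -> A
111 -> D
110 -> C
110 -> C
111 -> D


Result: ACADCCD


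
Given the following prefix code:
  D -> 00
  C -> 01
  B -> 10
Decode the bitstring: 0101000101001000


Decoding step by step:
Bits 01 -> C
Bits 01 -> C
Bits 00 -> D
Bits 01 -> C
Bits 01 -> C
Bits 00 -> D
Bits 10 -> B
Bits 00 -> D


Decoded message: CCDCCDBD


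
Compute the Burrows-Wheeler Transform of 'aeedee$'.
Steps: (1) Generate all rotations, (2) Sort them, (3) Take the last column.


Rotations (sorted):
  0: $aeedee -> last char: e
  1: aeedee$ -> last char: $
  2: dee$aee -> last char: e
  3: e$aeede -> last char: e
  4: edee$ae -> last char: e
  5: ee$aeed -> last char: d
  6: eedee$a -> last char: a


BWT = e$eeeda


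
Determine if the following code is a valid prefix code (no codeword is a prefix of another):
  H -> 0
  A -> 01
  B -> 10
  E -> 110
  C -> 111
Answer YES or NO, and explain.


Checking each pair (does one codeword prefix another?):
  H='0' vs A='01': prefix -- VIOLATION

NO -- this is NOT a valid prefix code. H (0) is a prefix of A (01).


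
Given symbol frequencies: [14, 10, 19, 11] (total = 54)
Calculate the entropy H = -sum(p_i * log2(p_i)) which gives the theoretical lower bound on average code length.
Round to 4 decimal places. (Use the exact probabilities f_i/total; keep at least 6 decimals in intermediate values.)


Per-symbol terms -p_i * log2(p_i) with p_i = f_i/54:
  p = 14/54 = 0.259259: log2(p) = -1.947533, -p*log2(p) = 0.504916
  p = 10/54 = 0.185185: log2(p) = -2.432959, -p*log2(p) = 0.450548
  p = 19/54 = 0.351852: log2(p) = -1.506960, -p*log2(p) = 0.530227
  p = 11/54 = 0.203704: log2(p) = -2.295456, -p*log2(p) = 0.467593
H = 0.504916 + 0.450548 + 0.530227 + 0.467593 = 1.953284

H = 1.9533 bits/symbol


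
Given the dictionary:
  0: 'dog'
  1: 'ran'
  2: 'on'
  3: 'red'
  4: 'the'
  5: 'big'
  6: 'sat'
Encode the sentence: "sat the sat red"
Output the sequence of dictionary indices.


Look up each word in the dictionary:
  'sat' -> 6
  'the' -> 4
  'sat' -> 6
  'red' -> 3

Encoded: [6, 4, 6, 3]


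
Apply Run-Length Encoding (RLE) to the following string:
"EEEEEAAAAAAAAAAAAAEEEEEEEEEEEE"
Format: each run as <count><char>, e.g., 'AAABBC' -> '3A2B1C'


Scanning runs left to right:
  i=0: run of 'E' x 5 -> '5E'
  i=5: run of 'A' x 13 -> '13A'
  i=18: run of 'E' x 12 -> '12E'

RLE = 5E13A12E


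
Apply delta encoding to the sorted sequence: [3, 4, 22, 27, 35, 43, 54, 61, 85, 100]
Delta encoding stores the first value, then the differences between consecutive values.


First value: 3
Deltas:
  4 - 3 = 1
  22 - 4 = 18
  27 - 22 = 5
  35 - 27 = 8
  43 - 35 = 8
  54 - 43 = 11
  61 - 54 = 7
  85 - 61 = 24
  100 - 85 = 15


Delta encoded: [3, 1, 18, 5, 8, 8, 11, 7, 24, 15]


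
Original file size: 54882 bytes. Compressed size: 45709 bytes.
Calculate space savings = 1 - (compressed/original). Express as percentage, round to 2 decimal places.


ratio = compressed/original = 45709/54882 = 0.83286
savings = 1 - ratio = 1 - 0.83286 = 0.16714
as a percentage: 0.16714 * 100 = 16.71%

Space savings = 1 - 45709/54882 = 16.71%


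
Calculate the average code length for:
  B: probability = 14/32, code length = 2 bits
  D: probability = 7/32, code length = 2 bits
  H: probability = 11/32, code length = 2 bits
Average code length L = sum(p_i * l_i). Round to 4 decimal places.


Weighted contributions p_i * l_i:
  B: (14/32) * 2 = 28/32
  D: (7/32) * 2 = 14/32
  H: (11/32) * 2 = 22/32
Sum = (28 + 14 + 22)/32 = 64/32

L = 64/32 = 2.0000 bits/symbol


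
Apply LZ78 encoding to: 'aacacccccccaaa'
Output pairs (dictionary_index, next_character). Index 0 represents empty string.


LZ78 encoding steps:
Dictionary: {0: ''}
Step 1: w='' (idx 0), next='a' -> output (0, 'a'), add 'a' as idx 1
Step 2: w='a' (idx 1), next='c' -> output (1, 'c'), add 'ac' as idx 2
Step 3: w='ac' (idx 2), next='c' -> output (2, 'c'), add 'acc' as idx 3
Step 4: w='' (idx 0), next='c' -> output (0, 'c'), add 'c' as idx 4
Step 5: w='c' (idx 4), next='c' -> output (4, 'c'), add 'cc' as idx 5
Step 6: w='cc' (idx 5), next='a' -> output (5, 'a'), add 'cca' as idx 6
Step 7: w='a' (idx 1), next='a' -> output (1, 'a'), add 'aa' as idx 7


Encoded: [(0, 'a'), (1, 'c'), (2, 'c'), (0, 'c'), (4, 'c'), (5, 'a'), (1, 'a')]


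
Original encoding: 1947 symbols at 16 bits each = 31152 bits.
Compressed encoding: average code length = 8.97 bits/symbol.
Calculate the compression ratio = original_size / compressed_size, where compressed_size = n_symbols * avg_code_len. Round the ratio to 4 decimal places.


original_size = n_symbols * orig_bits = 1947 * 16 = 31152 bits
compressed_size = n_symbols * avg_code_len = 1947 * 8.97 = 17464.59 bits
ratio = original_size / compressed_size = 31152 / 17464.59 = 1.7837

Compression ratio = 1.7837


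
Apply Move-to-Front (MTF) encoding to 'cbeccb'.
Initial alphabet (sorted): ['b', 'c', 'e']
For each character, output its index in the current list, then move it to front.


MTF encoding:
'c': index 1 in ['b', 'c', 'e'] -> ['c', 'b', 'e']
'b': index 1 in ['c', 'b', 'e'] -> ['b', 'c', 'e']
'e': index 2 in ['b', 'c', 'e'] -> ['e', 'b', 'c']
'c': index 2 in ['e', 'b', 'c'] -> ['c', 'e', 'b']
'c': index 0 in ['c', 'e', 'b'] -> ['c', 'e', 'b']
'b': index 2 in ['c', 'e', 'b'] -> ['b', 'c', 'e']


Output: [1, 1, 2, 2, 0, 2]


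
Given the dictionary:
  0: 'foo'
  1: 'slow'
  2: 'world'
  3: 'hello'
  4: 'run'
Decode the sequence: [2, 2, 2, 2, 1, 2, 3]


Look up each index in the dictionary:
  2 -> 'world'
  2 -> 'world'
  2 -> 'world'
  2 -> 'world'
  1 -> 'slow'
  2 -> 'world'
  3 -> 'hello'

Decoded: "world world world world slow world hello"


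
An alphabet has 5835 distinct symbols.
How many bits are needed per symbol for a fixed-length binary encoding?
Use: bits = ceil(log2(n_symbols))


log2(5835) = 12.5105
Bracket: 2^12 = 4096 < 5835 <= 2^13 = 8192
So ceil(log2(5835)) = 13

bits = ceil(log2(5835)) = ceil(12.5105) = 13 bits
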